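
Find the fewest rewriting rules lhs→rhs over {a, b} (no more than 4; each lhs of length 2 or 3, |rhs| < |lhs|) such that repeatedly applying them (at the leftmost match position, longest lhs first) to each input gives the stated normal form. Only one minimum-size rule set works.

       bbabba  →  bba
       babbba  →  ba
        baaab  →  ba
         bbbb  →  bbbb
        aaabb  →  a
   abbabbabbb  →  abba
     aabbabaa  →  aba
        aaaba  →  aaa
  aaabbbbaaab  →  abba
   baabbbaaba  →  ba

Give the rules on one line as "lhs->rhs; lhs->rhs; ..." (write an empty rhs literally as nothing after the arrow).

  | bbabba => bbaba => bbaa => bba
  | babbba => babba => baba => baa => ba
  | baaab => baab => bab => ba
  | bbbb

aab->a; baa->ba; bab->ba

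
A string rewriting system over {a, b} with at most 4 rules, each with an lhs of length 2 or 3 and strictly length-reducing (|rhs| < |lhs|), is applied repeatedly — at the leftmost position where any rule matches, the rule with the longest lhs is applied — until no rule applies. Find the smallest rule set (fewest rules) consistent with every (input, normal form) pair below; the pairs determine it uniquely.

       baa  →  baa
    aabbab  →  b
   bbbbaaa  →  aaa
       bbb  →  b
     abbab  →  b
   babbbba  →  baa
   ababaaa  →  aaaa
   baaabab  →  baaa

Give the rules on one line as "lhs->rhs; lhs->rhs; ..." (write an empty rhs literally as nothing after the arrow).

  | baa
  | aabbab => aaab => aab => ab => b
  | bbbbaaa => bbaaa => aaa
  | bbb => b

ab->b; aba->ab; abb->a; bb->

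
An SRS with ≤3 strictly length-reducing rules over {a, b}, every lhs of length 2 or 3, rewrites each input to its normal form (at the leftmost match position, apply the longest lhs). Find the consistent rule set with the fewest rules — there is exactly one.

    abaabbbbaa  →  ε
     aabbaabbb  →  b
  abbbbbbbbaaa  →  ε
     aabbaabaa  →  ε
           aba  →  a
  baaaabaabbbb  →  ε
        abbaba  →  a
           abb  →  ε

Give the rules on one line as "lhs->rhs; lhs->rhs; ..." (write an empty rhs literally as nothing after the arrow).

  | abaabbbbaa => aabbbbaa => bbbbaa => abbaa => aaaa => aa => ε
  | aabbaabbb => bbaabbb => aaabbb => abbb => aab => b
  | abbbbbbbbaaa => aabbbbbbaaa => bbbbbbaaa => abbbbaaa => aabbaaa => bbaaa => aaaa => aa => ε
  | aabbaabaa => bbaabaa => aaabaa => abaa => aa => ε

aa->; ba->; bb->a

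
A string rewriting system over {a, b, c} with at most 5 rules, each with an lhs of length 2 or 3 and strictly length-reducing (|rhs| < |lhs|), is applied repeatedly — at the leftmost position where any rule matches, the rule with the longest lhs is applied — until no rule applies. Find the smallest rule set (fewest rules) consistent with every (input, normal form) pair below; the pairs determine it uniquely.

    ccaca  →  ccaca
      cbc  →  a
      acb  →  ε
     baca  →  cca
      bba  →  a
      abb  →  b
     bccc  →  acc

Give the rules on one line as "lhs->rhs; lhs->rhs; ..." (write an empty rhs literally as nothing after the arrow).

  | ccaca
  | cbc => bc => a
  | acb => ab => ε
  | baca => cca

ab->; ba->c; bc->a; cb->b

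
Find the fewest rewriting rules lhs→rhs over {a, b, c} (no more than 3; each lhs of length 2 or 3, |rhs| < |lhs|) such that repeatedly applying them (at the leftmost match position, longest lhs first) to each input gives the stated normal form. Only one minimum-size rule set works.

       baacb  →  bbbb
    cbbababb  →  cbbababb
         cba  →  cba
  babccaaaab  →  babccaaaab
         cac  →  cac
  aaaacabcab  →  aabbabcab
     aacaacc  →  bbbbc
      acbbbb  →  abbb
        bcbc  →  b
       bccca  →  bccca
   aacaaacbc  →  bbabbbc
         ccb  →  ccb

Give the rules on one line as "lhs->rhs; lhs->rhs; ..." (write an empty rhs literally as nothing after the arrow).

  | baacb => bbbb
  | cbbababb
  | cba
  | babccaaaab

aac->bb; acb->a; cbc->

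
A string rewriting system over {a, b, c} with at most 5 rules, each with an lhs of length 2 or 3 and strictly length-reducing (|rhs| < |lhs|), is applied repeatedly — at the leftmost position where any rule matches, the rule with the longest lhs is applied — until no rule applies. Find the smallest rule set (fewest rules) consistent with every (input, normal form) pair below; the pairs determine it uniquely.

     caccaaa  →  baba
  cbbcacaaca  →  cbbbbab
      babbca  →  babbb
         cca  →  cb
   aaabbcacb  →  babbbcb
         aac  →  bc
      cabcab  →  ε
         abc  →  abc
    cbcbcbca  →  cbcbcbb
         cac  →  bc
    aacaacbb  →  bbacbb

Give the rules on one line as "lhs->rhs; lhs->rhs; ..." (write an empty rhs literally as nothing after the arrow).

aa->b; ca->b; cab->; cba->ab

  | caccaaa => bccaaa => bcbaa => baba
  | cbbcacaaca => cbbbcaaca => cbbbbaca => cbbbbab
  | babbca => babbb
  | cca => cb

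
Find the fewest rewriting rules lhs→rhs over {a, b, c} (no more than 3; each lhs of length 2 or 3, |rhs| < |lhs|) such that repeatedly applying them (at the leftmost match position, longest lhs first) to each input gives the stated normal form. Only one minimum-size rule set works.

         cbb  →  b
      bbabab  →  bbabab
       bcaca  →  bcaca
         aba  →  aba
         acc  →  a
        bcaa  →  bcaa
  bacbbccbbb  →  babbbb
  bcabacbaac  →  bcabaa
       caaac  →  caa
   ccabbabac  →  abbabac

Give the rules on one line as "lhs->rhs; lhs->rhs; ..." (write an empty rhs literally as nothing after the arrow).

  | cbb => b
  | bbabab
  | bcaca
  | aba

aac->a; cb->; cc->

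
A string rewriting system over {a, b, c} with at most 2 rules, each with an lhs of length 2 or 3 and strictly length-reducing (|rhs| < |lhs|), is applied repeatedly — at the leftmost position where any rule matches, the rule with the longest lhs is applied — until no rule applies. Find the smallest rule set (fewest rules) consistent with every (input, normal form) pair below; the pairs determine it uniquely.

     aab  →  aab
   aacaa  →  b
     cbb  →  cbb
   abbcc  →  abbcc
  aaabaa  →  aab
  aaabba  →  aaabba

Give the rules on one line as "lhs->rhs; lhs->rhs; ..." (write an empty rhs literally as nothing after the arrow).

ac->b; baa->c

  | aab
  | aacaa => abaa => ac => b
  | cbb
  | abbcc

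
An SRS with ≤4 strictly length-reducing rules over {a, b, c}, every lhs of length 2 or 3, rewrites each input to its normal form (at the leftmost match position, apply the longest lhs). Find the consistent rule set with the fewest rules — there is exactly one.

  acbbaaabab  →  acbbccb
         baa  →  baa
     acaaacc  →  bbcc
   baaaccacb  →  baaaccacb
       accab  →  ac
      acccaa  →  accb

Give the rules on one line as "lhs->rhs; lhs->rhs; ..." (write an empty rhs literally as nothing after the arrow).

  | acbbaaabab => acbbaacab => acbbabcb => acbbccb
  | baa
  | acaaacc => bcaacc => bbcc
  | baaaccacb

ab->c; aca->bc; caa->b; cab->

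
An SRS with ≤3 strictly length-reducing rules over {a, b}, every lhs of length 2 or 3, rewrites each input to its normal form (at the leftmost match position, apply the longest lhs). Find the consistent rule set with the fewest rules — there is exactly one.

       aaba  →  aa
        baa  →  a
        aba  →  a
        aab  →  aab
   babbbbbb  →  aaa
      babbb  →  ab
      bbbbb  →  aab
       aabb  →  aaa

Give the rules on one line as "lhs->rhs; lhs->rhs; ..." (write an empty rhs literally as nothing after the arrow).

ba->; bb->a

  | aaba => aa
  | baa => a
  | aba => a
  | aab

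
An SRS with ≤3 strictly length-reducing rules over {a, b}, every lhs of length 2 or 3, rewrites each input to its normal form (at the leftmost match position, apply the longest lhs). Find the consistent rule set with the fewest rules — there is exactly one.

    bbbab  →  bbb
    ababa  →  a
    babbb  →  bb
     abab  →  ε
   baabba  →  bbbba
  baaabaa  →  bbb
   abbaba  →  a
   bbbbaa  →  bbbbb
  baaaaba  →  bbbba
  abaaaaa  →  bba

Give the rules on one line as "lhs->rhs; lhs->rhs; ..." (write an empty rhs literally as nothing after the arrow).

  | bbbab => bbb
  | ababa => aba => a
  | babbb => bb
  | abab => ab => ε

aa->b; ab->; abb->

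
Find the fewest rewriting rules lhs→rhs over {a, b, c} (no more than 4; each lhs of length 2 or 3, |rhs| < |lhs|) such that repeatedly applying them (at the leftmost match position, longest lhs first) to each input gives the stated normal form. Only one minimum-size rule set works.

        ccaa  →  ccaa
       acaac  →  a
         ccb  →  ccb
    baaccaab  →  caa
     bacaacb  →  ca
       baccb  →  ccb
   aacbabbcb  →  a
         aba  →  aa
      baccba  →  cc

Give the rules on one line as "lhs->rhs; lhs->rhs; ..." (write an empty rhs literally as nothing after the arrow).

  | ccaa
  | acaac => aac => a
  | ccb
  | baaccaab => accaab => caab => caa

ab->a; ac->; ba->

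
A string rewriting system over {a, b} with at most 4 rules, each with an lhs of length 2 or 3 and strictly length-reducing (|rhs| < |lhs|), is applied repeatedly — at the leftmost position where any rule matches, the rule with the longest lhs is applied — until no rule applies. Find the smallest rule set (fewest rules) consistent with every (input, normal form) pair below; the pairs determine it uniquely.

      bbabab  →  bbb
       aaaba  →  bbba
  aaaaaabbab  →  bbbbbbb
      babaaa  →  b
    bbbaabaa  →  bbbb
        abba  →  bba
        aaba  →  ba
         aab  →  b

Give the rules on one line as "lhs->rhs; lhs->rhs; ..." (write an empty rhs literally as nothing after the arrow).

  | bbabab => bbb
  | aaaba => bbba
  | aaaaaabbab => bbaaabbab => bbbbbbab => bbbbbbb
  | babaaa => baa => b

aa->; aaa->bb; ab->b; aba->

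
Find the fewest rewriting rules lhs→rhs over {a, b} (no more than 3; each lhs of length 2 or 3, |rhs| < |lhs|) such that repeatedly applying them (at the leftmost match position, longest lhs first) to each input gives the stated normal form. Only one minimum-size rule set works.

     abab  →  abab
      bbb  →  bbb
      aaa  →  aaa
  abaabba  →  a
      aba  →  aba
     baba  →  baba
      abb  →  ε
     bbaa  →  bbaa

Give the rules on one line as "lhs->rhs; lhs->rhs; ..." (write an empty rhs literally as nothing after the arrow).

  | abab
  | bbb
  | aaa
  | abaabba => abba => a

aab->; abb->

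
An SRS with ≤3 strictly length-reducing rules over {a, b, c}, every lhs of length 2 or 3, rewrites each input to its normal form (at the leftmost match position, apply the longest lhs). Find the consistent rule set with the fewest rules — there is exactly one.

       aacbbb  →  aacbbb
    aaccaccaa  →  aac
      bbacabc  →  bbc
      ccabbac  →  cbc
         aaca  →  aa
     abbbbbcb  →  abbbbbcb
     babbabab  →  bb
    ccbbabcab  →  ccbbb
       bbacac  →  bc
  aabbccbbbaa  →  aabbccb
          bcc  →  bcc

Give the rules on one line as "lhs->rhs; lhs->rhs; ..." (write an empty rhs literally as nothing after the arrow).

ba->; ca->

  | aacbbb
  | aaccaccaa => aacccaa => aacca => aac
  | bbacabc => bcabc => bbc
  | ccabbac => cbbac => cbc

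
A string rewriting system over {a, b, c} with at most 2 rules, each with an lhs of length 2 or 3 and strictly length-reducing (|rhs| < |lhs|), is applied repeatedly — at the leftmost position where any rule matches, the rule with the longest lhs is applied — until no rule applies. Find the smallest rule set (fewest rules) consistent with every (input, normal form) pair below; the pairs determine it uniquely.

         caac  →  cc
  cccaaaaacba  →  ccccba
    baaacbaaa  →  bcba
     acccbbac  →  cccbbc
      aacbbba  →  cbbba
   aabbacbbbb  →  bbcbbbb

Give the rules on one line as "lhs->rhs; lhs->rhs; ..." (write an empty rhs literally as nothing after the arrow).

  | caac => cc
  | cccaaaaacba => cccaaacba => cccacba => ccccba
  | baaacbaaa => bacbaaa => bcbaaa => bcba
  | acccbbac => cccbbac => cccbbc

aa->; ac->c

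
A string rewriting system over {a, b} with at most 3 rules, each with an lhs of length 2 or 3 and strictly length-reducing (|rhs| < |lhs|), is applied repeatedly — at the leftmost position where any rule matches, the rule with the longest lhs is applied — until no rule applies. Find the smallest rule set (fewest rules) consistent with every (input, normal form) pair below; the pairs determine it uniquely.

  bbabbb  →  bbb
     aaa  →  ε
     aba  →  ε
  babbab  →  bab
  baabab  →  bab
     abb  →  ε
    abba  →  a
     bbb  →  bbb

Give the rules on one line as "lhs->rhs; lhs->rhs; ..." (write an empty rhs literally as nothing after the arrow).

aaa->; aba->; abb->

  | bbabbb => bbb
  | aaa => ε
  | aba => ε
  | babbab => bab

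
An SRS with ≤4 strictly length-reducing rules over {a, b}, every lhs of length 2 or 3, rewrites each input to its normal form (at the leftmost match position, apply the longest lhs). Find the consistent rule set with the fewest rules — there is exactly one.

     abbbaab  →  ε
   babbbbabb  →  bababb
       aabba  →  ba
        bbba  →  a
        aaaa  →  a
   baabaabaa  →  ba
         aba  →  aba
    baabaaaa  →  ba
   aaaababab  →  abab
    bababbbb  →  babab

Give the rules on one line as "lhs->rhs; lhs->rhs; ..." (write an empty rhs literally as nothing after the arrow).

  | abbbaab => aaab => aab => ε
  | babbbbabb => bababb
  | aabba => ba
  | bbba => a

aa->a; aab->; bbb->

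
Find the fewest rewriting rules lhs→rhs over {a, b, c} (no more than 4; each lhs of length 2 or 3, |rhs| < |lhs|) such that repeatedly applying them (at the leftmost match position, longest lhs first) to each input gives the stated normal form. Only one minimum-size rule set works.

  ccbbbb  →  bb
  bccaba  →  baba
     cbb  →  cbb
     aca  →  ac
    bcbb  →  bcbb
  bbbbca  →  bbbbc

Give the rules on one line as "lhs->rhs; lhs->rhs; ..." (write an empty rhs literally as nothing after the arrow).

  | ccbbbb => abbbb => bb
  | bccaba => bccba => baba
  | cbb
  | aca => ac

abb->; ca->c; ccb->ab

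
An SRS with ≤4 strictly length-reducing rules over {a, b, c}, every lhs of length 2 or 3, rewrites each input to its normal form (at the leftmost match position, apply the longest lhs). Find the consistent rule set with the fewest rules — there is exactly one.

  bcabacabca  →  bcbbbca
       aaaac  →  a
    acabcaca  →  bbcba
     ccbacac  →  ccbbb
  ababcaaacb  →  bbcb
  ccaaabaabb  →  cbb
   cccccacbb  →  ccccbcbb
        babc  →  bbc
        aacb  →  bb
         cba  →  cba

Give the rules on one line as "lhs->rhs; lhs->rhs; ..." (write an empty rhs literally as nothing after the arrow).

aab->; ab->b; ac->b; cca->cb

  | bcabacabca => bcbacabca => bcbbabca => bcbbbca
  | aaaac => aaab => a
  | acabcaca => babcaca => bbcaca => bbcba
  | ccbacac => ccbbac => ccbbb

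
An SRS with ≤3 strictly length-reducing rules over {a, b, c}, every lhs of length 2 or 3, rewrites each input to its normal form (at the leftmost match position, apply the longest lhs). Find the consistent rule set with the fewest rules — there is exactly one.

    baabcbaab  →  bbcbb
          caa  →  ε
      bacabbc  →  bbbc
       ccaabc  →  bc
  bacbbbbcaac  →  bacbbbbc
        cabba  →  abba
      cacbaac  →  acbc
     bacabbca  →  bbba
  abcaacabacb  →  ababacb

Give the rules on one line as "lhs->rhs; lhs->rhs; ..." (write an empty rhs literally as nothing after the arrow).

  | baabcbaab => bbcbaab => bbcbb
  | caa => aa => ε
  | bacabbc => baabbc => bbbc
  | ccaabc => caabc => aabc => bc

aa->; ca->a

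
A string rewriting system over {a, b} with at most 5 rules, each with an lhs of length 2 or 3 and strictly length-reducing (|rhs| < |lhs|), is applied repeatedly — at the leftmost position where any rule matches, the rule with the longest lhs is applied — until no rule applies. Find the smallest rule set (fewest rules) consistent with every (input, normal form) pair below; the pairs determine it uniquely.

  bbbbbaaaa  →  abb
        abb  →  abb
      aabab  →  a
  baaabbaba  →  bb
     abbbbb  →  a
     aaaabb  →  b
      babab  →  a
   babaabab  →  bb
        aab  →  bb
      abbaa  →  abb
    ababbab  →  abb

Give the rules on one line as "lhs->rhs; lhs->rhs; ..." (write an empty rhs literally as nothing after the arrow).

aa->b; aaa->ab; ba->b; bbb->a

  | bbbbbaaaa => abbaaaa => abbaaa => abbaa => abba => abb
  | abb
  | aabab => bbab => bbb => a
  | baaabbaba => baabbaba => babbaba => bbbaba => aaba => bba => bb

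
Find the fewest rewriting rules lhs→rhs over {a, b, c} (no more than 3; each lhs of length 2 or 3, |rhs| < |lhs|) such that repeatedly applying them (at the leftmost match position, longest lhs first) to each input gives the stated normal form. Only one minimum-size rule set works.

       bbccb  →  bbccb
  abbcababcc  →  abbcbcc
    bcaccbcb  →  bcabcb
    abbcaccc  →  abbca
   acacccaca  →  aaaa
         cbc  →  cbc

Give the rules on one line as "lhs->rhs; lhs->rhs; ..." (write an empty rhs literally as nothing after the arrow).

  | bbccb
  | abbcababcc => abbcbcc
  | bcaccbcb => bcacbcb => bcabcb
  | abbcaccc => abbcacc => abbcac => abbca

aba->; ac->a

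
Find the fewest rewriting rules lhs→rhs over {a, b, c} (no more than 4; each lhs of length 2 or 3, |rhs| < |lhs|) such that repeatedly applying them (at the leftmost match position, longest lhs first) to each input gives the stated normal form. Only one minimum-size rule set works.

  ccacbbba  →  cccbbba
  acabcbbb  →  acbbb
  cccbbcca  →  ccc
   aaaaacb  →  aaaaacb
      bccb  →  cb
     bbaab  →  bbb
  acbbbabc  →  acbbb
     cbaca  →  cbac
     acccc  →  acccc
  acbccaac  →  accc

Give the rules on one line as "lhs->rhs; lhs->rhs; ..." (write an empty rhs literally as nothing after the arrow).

  | ccacbbba => cccbbba
  | acabcbbb => acbcbbb => acbbb
  | cccbbcca => cccbca => ccca => ccc
  | aaaaacb

ab->b; bc->; ca->c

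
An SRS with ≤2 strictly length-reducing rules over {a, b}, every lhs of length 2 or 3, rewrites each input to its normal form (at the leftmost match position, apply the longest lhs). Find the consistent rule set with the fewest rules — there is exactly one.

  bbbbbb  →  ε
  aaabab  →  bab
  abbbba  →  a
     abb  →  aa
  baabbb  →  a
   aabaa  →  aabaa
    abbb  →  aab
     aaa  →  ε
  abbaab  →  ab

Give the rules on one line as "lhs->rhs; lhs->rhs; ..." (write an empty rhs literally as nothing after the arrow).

aaa->; bb->a

  | bbbbbb => abbbb => aabb => aaa => ε
  | aaabab => bab
  | abbbba => aabba => aaaa => a
  | abb => aa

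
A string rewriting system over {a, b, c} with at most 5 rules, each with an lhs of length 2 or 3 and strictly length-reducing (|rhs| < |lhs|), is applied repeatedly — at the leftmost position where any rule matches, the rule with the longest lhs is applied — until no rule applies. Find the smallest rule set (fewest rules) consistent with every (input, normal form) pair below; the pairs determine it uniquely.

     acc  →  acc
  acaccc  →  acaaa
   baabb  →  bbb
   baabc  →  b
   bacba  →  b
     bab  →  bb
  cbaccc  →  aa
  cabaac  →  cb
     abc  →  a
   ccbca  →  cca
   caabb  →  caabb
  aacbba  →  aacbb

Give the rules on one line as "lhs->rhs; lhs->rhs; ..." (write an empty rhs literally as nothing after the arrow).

  | acc
  | acaccc => acaaa
  | baabb => babb => bbb
  | baabc => babc => bbc => b

aba->bb; ba->b; bc->; ccc->aa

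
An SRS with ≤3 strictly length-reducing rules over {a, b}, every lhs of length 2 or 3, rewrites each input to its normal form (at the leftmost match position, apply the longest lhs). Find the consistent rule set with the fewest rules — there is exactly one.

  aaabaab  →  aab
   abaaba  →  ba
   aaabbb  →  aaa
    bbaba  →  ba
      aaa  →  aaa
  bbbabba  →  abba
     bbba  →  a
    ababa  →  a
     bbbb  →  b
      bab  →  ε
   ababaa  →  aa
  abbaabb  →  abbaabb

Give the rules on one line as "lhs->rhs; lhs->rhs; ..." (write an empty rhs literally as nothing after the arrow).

  | aaabaab => aabbab => aab
  | abaaba => bbaba => ba
  | aaabbb => aaa
  | bbaba => ba

aba->bb; bab->; bbb->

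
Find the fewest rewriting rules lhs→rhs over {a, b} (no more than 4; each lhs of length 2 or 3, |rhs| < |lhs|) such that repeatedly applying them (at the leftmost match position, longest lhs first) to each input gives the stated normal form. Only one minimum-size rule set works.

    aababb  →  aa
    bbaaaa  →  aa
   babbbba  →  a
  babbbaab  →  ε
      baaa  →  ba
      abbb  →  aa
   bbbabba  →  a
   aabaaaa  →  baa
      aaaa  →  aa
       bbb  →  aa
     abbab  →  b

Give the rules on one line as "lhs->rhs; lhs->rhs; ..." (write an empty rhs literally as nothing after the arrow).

aaa->a; ab->b; bb->; bbb->aa

  | aababb => ababb => babb => bbb => aa
  | bbaaaa => aaaa => aa
  | babbbba => bbbbba => aabba => abba => bba => a
  | babbbaab => bbbbaab => aabaab => abaab => baab => bab => bb => ε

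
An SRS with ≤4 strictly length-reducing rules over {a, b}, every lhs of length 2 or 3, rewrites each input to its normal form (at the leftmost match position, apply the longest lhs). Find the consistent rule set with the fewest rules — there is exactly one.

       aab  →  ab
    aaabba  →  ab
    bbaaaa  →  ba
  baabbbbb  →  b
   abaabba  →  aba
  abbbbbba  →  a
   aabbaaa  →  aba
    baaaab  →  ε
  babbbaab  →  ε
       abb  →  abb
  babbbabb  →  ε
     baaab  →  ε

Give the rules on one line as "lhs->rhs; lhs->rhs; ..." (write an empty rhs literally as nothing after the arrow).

aa->a; bab->; bba->b; bbb->

  | aab => ab
  | aaabba => aabba => abba => ab
  | bbaaaa => baaa => baa => ba
  | baabbbbb => babbbbb => bbbb => b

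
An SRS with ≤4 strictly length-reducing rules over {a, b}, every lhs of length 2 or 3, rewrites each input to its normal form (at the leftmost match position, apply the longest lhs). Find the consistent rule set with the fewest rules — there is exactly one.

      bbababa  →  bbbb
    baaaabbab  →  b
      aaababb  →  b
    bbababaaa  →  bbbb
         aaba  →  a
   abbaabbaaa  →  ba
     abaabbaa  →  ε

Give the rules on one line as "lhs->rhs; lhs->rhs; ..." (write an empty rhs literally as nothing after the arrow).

aa->; aab->aa; ab->; bba->bb

  | bbababa => bbbaba => bbbba => bbbb
  | baaaabbab => baabbab => baabab => baaab => bab => b
  | aaababb => ababb => abb => b
  | bbababaaa => bbbabaaa => bbbbaaa => bbbbaa => bbbba => bbbb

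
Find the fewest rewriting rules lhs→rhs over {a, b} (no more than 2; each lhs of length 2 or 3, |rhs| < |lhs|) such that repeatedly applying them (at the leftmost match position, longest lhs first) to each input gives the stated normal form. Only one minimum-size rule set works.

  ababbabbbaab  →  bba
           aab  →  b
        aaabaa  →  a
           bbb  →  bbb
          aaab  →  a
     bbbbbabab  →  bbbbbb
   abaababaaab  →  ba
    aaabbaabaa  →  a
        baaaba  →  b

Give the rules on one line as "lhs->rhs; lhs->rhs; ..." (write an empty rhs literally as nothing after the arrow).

  | ababbabbbaab => aabbabbbaab => bbabbbaab => bbabbaab => bbabaab => bbaaab => bbab => bba
  | aab => b
  | aaabaa => abaa => aaa => a
  | bbb

aa->; ab->a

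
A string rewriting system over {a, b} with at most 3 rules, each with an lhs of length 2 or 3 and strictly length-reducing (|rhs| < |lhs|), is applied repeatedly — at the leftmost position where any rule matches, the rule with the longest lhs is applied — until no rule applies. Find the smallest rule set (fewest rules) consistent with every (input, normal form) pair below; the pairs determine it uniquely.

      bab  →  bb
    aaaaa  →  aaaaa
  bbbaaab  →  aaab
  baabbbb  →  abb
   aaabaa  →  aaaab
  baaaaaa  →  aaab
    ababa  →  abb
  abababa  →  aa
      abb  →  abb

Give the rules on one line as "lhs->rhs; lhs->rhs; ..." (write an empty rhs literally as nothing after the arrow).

  | bab => bb
  | aaaaa
  | bbbaaab => aaab
  | baabbbb => abbbbb => abb

ba->b; baa->ab; bbb->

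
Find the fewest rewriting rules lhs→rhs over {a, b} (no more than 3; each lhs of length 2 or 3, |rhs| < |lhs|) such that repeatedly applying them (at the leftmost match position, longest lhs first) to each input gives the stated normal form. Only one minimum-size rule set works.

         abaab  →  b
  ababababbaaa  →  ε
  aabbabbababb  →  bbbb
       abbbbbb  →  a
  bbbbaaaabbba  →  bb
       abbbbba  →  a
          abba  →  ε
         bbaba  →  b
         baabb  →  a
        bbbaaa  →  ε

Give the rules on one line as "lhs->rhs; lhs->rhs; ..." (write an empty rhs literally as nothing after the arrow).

aa->; abb->a; ba->

  | abaab => aab => b
  | ababababbaaa => abababbaaa => ababbaaa => abbaaa => aaaa => aa => ε
  | aabbabbababb => bbabbababb => bbbababb => bbbabb => bbbb
  | abbbbbb => abbbb => abb => a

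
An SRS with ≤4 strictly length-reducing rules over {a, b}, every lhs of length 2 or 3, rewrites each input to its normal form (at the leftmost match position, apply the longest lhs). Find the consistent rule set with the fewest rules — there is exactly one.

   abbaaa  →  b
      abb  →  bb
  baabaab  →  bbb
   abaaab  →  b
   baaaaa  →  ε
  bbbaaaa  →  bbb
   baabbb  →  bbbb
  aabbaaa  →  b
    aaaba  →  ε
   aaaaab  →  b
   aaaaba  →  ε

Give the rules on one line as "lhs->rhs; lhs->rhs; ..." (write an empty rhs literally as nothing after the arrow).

ab->b; ba->; baa->b

  | abbaaa => bbaaa => bba => b
  | abb => bb
  | baabaab => bbaab => bbb
  | abaaab => baaab => bab => b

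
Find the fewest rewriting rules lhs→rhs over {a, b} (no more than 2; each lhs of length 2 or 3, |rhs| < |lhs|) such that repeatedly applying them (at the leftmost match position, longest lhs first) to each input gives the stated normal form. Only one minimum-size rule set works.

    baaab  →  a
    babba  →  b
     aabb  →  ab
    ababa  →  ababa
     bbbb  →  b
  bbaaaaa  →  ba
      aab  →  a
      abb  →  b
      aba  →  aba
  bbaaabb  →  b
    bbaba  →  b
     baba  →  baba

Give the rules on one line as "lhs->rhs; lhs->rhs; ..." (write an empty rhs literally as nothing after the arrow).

  | baaab => bbab => aab => bb => a
  | babba => baaa => bba => aa => b
  | aabb => bbb => ab
  | ababa

aa->b; bb->a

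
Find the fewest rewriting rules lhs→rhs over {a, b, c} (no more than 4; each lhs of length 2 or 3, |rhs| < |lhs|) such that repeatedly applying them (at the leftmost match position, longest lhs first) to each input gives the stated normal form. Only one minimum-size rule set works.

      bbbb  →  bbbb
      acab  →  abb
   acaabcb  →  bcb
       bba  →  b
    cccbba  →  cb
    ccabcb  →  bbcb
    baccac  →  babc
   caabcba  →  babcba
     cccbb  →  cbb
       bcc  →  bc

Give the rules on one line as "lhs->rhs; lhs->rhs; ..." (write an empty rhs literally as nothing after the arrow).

aba->; bba->b; ca->b; cc->c

  | bbbb
  | acab => abb
  | acaabcb => ababcb => bcb
  | bba => b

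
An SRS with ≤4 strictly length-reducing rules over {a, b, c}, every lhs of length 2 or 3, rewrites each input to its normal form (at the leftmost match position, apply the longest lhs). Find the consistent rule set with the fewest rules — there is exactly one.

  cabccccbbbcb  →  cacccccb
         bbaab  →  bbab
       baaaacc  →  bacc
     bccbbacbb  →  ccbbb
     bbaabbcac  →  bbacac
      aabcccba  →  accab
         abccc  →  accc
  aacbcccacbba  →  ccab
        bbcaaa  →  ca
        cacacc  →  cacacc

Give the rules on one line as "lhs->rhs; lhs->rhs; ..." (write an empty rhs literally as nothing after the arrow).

  | cabccccbbbcb => caccccbbbcb => caccccbbcb => caccccbcb => cacccccb
  | bbaab => bbab
  | baaaacc => baaacc => baacc => bacc
  | bccbbacbb => ccbbacbb => ccbbb

aa->a; acb->; bc->c; cba->ab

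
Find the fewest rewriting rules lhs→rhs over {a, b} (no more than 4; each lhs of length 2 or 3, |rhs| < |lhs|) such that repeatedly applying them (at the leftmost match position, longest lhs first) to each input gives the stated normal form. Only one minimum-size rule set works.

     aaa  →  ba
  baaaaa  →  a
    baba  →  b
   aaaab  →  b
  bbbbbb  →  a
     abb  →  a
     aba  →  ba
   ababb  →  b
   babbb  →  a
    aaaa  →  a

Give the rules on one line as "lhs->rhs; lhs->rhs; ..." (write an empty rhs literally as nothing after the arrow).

aa->b; ab->b; bb->a

  | aaa => ba
  | baaaaa => bbaaa => aaaa => baa => bb => a
  | baba => bba => aa => b
  | aaaab => baab => bbb => ab => b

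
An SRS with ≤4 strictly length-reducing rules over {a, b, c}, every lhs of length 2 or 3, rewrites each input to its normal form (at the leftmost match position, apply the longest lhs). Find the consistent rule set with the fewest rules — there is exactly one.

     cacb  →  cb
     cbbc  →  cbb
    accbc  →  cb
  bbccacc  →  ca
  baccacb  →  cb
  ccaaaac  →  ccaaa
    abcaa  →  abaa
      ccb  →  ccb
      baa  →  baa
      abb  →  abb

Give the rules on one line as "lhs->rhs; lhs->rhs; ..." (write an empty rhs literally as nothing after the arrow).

  | cacb => cb
  | cbbc => cbb
  | accbc => cbc => cb
  | bbccacc => bbcacc => bbacc => bcac => bac => ca

ac->; bac->ca; bc->b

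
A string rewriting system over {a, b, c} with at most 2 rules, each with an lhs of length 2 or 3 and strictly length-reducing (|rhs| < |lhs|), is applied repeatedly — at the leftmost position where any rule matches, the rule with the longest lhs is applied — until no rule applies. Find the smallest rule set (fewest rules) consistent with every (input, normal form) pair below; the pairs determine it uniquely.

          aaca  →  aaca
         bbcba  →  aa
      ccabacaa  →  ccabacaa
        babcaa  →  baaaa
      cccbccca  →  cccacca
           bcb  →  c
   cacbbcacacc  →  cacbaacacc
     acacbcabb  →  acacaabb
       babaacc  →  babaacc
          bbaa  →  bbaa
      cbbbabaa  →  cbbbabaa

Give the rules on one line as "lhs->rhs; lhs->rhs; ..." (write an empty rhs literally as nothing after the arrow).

  | aaca
  | bbcba => bca => aa
  | ccabacaa
  | babcaa => baaaa

bc->a; bcb->c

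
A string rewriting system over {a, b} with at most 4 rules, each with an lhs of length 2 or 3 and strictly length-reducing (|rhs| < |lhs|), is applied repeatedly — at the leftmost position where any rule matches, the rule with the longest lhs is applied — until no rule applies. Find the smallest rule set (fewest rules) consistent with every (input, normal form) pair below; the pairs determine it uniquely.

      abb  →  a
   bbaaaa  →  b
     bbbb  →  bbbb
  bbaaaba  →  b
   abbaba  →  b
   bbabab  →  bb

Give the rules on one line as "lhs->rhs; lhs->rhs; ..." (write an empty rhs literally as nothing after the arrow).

  | abb => ab => a
  | bbaaaa => baaa => aa => b
  | bbbb
  | bbaaaba => baaba => aba => aa => b

aa->b; ab->a; ba->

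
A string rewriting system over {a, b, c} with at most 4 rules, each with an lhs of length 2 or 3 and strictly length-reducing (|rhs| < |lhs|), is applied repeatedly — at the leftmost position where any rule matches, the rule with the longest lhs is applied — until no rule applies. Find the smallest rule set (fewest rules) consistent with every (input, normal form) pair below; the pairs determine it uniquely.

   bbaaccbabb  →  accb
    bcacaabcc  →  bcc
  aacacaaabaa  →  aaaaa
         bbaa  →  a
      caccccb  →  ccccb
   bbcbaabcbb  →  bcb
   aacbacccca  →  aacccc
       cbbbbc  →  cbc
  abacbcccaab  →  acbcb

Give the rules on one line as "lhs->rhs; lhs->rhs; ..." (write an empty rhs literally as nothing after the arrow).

  | bbaaccbabb => baaccbabb => accbabb => accbb => accb
  | bcacaabcc => bcaabcc => babcc => bcc
  | aacacaaabaa => aacaaabaa => aaaabaa => aaaaa
  | bbaa => baa => a

ba->; bb->b; ca->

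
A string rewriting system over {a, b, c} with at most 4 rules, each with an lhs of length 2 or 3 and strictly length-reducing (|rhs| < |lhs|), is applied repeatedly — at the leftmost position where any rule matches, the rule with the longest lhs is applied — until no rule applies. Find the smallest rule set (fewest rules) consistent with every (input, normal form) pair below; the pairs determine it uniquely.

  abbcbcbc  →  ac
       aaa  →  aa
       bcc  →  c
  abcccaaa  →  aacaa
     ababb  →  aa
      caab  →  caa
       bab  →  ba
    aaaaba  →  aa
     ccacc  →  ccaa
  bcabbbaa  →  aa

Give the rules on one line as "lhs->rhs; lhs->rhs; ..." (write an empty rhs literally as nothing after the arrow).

  | abbcbcbc => abcbcbc => acbcbc => acbc => ac
  | aaa => aa
  | bcc => c
  | abcccaaa => acccaaa => aacaaa => aacaa

aaa->aa; ab->a; acc->aa; bc->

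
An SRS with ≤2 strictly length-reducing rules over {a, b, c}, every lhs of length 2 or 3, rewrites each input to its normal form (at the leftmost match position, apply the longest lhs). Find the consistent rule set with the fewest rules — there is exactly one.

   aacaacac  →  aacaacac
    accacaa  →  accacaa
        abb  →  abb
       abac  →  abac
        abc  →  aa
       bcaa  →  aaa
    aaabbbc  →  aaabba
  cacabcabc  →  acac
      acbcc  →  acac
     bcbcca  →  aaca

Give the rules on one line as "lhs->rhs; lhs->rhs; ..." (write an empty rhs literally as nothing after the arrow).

bc->a; cab->bc

  | aacaacac
  | accacaa
  | abb
  | abac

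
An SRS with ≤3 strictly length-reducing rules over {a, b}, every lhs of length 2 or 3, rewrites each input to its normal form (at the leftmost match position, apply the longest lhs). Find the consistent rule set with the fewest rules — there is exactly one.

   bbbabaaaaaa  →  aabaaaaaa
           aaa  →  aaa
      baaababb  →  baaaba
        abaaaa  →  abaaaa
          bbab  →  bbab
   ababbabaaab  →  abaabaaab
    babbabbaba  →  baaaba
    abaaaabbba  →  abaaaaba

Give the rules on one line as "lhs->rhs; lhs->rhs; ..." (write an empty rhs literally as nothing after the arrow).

abb->a; bbb->a

  | bbbabaaaaaa => aabaaaaaa
  | aaa
  | baaababb => baaaba
  | abaaaa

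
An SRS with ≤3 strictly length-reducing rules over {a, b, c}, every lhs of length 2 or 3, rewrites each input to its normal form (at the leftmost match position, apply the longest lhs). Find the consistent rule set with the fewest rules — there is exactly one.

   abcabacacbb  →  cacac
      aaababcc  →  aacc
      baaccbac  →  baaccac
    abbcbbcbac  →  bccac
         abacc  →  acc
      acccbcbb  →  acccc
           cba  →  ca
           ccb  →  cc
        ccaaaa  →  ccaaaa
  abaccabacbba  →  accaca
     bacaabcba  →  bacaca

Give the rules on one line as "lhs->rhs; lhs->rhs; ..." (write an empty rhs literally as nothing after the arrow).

  | abcabacacbb => cabacacbb => cacacbb => cacacb => cacac
  | aaababcc => aaabcc => aacc
  | baaccbac => baaccac
  | abbcbbcbac => bcbbcbac => bcbcbac => bccbac => bccac

ab->; cb->c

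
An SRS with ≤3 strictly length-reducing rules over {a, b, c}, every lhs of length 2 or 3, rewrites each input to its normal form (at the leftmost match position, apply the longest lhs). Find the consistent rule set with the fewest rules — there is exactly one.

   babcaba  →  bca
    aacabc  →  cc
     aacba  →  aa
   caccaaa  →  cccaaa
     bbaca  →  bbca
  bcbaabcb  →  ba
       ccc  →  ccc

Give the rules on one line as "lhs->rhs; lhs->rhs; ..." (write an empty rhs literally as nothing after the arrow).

ab->; ac->c; cb->a

  | babcaba => bcaba => bca
  | aacabc => acabc => cabc => cc
  | aacba => acba => cba => aa
  | caccaaa => cccaaa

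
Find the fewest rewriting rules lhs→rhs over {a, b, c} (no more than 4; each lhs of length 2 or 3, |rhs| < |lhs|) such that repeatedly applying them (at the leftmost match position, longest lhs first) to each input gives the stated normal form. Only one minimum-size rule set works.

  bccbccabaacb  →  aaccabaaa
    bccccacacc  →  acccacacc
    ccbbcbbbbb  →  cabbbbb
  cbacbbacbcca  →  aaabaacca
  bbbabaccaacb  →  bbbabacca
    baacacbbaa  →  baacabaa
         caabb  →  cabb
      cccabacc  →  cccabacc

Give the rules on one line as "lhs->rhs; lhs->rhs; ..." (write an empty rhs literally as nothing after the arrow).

  | bccbccabaacb => acbccabaacb => aaccabaacb => aaccabaaa
  | bccccacacc => acccacacc
  | ccbbcbbbbb => cabcbbbbb => caabbbbb => cabbbbb
  | cbacbbacbcca => aacbbacbcca => aaabacbcca => aaabaacca

bc->a; caa->ca; cb->a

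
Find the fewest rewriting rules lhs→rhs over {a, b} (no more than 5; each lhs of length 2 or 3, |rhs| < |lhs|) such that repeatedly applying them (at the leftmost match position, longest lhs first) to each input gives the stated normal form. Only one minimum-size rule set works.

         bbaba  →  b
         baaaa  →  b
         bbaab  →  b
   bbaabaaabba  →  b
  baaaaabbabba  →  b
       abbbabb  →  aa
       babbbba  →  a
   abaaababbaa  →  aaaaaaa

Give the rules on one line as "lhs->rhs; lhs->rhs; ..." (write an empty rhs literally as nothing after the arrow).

  | bbaba => ba => b
  | baaaa => baaa => baa => ba => b
  | bbaab => bbab => b
  | bbaabaaabba => bbabaaabba => baaabba => baabba => babba => ba => b

ab->a; ba->b; bab->; bbb->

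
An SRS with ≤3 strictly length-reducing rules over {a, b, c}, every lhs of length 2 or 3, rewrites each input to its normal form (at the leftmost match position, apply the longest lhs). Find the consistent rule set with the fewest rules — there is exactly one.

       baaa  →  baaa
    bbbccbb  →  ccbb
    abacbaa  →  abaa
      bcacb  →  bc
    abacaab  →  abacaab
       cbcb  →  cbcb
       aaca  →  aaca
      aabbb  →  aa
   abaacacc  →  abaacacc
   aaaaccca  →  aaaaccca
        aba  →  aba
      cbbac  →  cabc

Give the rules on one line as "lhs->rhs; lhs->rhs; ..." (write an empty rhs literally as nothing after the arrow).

  | baaa
  | bbbccbb => ccbb
  | abacbaa => abaa
  | bcacb => bc

acb->; bba->ab; bbb->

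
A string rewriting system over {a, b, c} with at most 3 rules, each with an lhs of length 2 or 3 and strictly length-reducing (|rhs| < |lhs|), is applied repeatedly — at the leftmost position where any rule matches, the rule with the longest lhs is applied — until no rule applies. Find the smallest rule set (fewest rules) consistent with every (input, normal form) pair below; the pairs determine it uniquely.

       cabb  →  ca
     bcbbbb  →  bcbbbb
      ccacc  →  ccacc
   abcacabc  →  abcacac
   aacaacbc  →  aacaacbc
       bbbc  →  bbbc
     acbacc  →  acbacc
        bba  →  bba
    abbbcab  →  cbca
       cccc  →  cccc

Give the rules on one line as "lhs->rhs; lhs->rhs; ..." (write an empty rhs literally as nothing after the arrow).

  | cabb => cab => ca
  | bcbbbb
  | ccacc
  | abcacabc => abcacac

abb->c; cab->ca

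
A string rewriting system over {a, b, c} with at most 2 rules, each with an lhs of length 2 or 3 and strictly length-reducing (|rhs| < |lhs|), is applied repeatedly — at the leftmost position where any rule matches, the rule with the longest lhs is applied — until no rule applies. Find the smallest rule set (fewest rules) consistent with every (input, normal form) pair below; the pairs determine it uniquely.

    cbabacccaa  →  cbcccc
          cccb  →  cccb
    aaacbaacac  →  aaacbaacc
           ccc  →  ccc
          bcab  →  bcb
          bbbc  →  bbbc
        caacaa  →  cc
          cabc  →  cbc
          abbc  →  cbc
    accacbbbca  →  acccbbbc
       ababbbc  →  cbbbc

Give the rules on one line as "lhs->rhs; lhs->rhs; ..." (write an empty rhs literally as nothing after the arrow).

ab->c; ca->c

  | cbabacccaa => cbcacccaa => cbccccaa => cbcccca => cbcccc
  | cccb
  | aaacbaacac => aaacbaacc
  | ccc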